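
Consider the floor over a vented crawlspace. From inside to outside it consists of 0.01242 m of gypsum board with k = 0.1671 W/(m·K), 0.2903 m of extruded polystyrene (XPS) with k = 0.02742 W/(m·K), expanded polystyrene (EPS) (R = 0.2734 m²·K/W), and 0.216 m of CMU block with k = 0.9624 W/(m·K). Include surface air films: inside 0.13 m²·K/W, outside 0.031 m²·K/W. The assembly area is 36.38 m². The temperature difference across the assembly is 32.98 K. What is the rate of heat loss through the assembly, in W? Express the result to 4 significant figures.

106.0 W

0.01242/0.1671 = 0.074327
0.2903/0.02742 = 10.587
0.216/0.9624 = 0.22444
R_total = 0.13 + 0.074327 + 10.587 + 0.2734 + 0.22444 + 0.031 = 11.32 m²·K/W
Q = A·ΔT/R = 36.38 × 32.98 / 11.32 = 105.99 W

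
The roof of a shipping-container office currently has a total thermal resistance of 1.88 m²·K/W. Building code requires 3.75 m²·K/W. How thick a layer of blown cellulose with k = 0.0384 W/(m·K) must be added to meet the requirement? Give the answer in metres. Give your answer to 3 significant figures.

0.0718 m

ΔR = 3.75 − 1.88 = 1.87 m²·K/W
L = ΔR × k = 1.87 × 0.0384 = 0.07181 m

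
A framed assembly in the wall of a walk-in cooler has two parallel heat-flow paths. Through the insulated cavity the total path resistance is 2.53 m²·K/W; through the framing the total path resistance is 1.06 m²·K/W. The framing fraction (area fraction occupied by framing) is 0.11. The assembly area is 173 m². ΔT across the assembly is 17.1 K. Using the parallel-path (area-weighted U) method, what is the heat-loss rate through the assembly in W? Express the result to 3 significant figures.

1350 W

U_eff = 0.89/2.53 + 0.11/1.06 = 0.3518 + 0.1038 = 0.4556
R_eff = 1/U_eff = 2.195 m²·K/W
Q = 173 × 17.1 / 2.195 = 1348 W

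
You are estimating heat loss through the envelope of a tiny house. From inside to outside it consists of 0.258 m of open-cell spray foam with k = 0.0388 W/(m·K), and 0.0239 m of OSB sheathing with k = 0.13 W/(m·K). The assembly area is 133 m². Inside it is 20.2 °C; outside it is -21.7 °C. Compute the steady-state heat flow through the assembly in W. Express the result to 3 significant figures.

816 W

0.258/0.0388 = 6.649
0.0239/0.13 = 0.1838
R_total = 6.649 + 0.1838 = 6.833 m²·K/W
Q = A·ΔT/R = 133 × (20.2 − (-21.7)) / 6.833 = 815.5 W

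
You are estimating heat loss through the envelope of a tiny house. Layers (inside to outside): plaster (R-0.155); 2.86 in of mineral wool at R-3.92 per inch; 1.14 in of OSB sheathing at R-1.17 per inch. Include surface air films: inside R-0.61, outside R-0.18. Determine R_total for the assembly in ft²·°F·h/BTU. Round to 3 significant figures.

13.5 ft²·°F·h/BTU

2.86 × 3.92 = 11.21
1.14 × 1.17 = 1.334
R_total = 0.61 + 0.155 + 11.21 + 1.334 + 0.18 = 13.49 ft²·°F·h/BTU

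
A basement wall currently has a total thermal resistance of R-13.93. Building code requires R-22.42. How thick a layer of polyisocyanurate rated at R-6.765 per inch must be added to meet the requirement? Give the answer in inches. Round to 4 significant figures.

ΔR = 22.42 − 13.93 = 8.49 ft²·°F·h/BTU
L = ΔR / (R/in) = 8.49/6.765 = 1.255 in

1.255 in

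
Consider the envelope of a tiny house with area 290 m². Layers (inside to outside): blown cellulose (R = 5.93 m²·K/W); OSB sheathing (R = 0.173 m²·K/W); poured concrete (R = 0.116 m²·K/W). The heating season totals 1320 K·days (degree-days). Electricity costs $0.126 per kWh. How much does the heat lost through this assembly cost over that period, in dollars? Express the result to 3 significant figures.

R_total = 5.93 + 0.173 + 0.116 = 6.219 m²·K/W
E = A × HDD × 24 / R / 1000 = 290 × 1320 × 24 / 6.219 / 1000 = 1477 kWh
Cost = 1477 × 0.126 = $186.1

186 dollars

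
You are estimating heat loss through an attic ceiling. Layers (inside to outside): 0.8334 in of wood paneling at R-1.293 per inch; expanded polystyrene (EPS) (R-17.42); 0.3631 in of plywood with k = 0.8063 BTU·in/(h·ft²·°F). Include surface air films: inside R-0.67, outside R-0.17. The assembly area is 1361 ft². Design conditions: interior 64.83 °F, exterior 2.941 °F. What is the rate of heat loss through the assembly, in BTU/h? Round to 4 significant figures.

0.8334 × 1.293 = 1.0776
0.3631/0.8063 = 0.45033
R_total = 0.67 + 1.0776 + 17.42 + 0.45033 + 0.17 = 19.788 ft²·°F·h/BTU
Q = A·ΔT/R = 1361 × (64.83 − 2.941) / 19.788 = 4256.7 BTU/h

4257 BTU/h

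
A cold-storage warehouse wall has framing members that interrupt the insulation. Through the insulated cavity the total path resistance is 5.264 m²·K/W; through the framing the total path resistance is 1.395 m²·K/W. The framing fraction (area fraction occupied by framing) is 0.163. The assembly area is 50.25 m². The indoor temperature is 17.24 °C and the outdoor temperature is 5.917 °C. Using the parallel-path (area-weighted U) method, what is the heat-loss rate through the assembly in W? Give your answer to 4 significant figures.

157.0 W

U_eff = 0.837/5.264 + 0.163/1.395 = 0.159 + 0.11685 = 0.27585
R_eff = 1/U_eff = 3.6252 m²·K/W
Q = 50.25 × (17.24 − 5.917) / 3.6252 = 156.95 W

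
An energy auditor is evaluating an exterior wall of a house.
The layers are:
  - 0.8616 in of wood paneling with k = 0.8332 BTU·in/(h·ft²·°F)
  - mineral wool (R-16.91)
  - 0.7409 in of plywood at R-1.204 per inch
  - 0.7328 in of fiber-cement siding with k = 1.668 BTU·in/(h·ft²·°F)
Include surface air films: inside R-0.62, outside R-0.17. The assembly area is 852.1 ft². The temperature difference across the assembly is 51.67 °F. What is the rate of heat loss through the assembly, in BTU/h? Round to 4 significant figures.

2194 BTU/h

0.8616/0.8332 = 1.0341
0.7409 × 1.204 = 0.89204
0.7328/1.668 = 0.43933
R_total = 0.62 + 1.0341 + 16.91 + 0.89204 + 0.43933 + 0.17 = 20.065 ft²·°F·h/BTU
Q = A·ΔT/R = 852.1 × 51.67 / 20.065 = 2194.2 BTU/h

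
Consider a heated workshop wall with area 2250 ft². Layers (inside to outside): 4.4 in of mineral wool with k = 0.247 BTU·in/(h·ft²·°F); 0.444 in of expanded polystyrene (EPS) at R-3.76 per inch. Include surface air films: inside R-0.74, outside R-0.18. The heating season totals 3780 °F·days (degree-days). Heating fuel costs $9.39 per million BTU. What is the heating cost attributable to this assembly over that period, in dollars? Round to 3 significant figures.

93.9 dollars

4.4/0.247 = 17.81
0.444 × 3.76 = 1.669
R_total = 0.74 + 17.81 + 1.669 + 0.18 = 20.4 ft²·°F·h/BTU
E = A × HDD × 24 / R = 2250 × 3780 × 24 / 20.4 = 10000000 BTU
Cost = 10000000/10⁶ × 9.39 = $93.94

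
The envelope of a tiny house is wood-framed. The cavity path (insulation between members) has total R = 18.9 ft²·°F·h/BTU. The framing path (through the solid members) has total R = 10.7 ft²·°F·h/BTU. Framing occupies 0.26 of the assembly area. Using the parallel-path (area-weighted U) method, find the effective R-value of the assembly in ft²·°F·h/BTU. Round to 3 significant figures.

U_eff = 0.74/18.9 + 0.26/10.7 = 0.03915 + 0.0243 = 0.06345
R_eff = 1/U_eff = 15.76 ft²·°F·h/BTU

15.8 ft²·°F·h/BTU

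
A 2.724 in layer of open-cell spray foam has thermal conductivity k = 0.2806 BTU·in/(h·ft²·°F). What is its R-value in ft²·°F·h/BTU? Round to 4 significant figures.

R = L/k = 2.724/0.2806 = 9.7078 ft²·°F·h/BTU

9.708 ft²·°F·h/BTU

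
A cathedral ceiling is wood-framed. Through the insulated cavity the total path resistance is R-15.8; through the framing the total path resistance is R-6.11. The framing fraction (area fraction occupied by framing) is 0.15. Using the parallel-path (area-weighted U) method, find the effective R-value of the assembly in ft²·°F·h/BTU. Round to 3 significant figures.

U_eff = 0.85/15.8 + 0.15/6.11 = 0.0538 + 0.02455 = 0.07835
R_eff = 1/U_eff = 12.76 ft²·°F·h/BTU

12.8 ft²·°F·h/BTU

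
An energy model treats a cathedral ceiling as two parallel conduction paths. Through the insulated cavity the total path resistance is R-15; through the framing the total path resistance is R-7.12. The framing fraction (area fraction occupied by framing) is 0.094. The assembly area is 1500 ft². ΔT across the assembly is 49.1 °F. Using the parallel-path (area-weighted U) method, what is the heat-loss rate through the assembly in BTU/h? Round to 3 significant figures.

5420 BTU/h

U_eff = 0.906/15 + 0.094/7.12 = 0.0604 + 0.0132 = 0.0736
R_eff = 1/U_eff = 13.59 ft²·°F·h/BTU
Q = 1500 × 49.1 / 13.59 = 5421 BTU/h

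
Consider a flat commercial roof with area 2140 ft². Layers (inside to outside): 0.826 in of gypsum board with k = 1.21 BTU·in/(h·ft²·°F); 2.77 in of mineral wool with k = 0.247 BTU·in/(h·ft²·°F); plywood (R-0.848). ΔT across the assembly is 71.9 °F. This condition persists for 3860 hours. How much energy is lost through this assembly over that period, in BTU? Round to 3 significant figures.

0.826/1.21 = 0.6826
2.77/0.247 = 11.21
R_total = 0.6826 + 11.21 + 0.848 = 12.75 ft²·°F·h/BTU
Q = 2140 × 71.9 / 12.75 = 12070 BTU/h
E = 12070 × 3860 = 46600000 BTU

46600000 BTU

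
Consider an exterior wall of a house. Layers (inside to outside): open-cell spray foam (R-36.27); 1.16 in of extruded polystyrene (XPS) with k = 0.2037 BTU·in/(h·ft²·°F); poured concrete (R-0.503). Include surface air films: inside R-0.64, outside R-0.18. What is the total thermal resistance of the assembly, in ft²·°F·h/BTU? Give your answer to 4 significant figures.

43.29 ft²·°F·h/BTU

1.16/0.2037 = 5.6946
R_total = 0.64 + 36.27 + 5.6946 + 0.503 + 0.18 = 43.288 ft²·°F·h/BTU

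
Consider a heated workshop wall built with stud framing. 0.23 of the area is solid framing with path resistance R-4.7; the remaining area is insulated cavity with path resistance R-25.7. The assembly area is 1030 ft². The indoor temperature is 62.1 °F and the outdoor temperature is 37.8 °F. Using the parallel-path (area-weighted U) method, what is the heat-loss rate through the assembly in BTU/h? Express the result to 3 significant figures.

1970 BTU/h

U_eff = 0.77/25.7 + 0.23/4.7 = 0.02996 + 0.04894 = 0.0789
R_eff = 1/U_eff = 12.67 ft²·°F·h/BTU
Q = 1030 × (62.1 − 37.8) / 12.67 = 1975 BTU/h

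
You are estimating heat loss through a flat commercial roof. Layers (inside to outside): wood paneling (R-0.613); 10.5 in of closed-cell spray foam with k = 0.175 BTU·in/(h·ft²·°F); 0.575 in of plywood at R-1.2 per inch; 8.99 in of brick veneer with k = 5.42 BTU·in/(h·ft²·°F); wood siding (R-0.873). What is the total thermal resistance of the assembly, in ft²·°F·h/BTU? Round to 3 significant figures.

10.5/0.175 = 60
0.575 × 1.2 = 0.69
8.99/5.42 = 1.659
R_total = 0.613 + 60 + 0.69 + 1.659 + 0.873 = 63.83 ft²·°F·h/BTU

63.8 ft²·°F·h/BTU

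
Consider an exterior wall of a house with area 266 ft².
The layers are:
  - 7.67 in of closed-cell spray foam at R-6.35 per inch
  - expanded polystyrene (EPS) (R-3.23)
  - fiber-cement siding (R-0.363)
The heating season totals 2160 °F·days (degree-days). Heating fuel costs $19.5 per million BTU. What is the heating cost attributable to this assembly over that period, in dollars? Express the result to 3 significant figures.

5.14 dollars

7.67 × 6.35 = 48.7
R_total = 48.7 + 3.23 + 0.363 = 52.3 ft²·°F·h/BTU
E = A × HDD × 24 / R = 266 × 2160 × 24 / 52.3 = 263700 BTU
Cost = 263700/10⁶ × 19.5 = $5.142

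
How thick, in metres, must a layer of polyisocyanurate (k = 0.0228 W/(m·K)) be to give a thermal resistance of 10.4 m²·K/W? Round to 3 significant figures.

0.237 m

L = R·k = 10.4 × 0.0228 = 0.2371 m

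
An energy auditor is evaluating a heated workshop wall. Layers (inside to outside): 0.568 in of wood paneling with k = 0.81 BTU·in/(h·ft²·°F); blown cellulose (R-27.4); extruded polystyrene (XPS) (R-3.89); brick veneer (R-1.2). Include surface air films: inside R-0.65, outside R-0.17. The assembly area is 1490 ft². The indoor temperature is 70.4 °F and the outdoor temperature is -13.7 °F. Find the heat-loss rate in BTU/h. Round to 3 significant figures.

3680 BTU/h

0.568/0.81 = 0.7012
R_total = 0.65 + 0.7012 + 27.4 + 3.89 + 1.2 + 0.17 = 34.01 ft²·°F·h/BTU
Q = A·ΔT/R = 1490 × (70.4 − (-13.7)) / 34.01 = 3684 BTU/h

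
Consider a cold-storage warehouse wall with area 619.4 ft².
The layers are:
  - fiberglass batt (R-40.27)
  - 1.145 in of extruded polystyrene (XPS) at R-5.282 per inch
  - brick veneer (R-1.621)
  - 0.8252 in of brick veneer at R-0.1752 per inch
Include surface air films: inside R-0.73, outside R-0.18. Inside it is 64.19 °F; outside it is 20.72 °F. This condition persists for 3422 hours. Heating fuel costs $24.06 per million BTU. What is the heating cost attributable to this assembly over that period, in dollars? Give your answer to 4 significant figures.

1.145 × 5.282 = 6.0479
0.8252 × 0.1752 = 0.14458
R_total = 0.73 + 40.27 + 6.0479 + 1.621 + 0.14458 + 0.18 = 48.993 ft²·°F·h/BTU
Q = 619.4 × (64.19 − 20.72) / 48.993 = 549.57 BTU/h
E = 549.57 × 3422 = 1880600 BTU
Cost = 1880600/10⁶ × 24.06 = $45.248

45.25 dollars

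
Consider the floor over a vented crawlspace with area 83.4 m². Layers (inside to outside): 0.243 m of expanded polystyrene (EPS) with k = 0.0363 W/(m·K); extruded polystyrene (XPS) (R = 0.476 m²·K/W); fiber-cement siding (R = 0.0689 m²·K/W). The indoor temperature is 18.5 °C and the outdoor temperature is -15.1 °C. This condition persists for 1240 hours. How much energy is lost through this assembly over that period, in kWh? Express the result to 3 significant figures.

0.243/0.0363 = 6.694
R_total = 6.694 + 0.476 + 0.0689 = 7.239 m²·K/W
Q = 83.4 × (18.5 − (-15.1)) / 7.239 = 387.1 W
E = 387.1 W × 1240 h / 1000 = 480 kWh

480 kWh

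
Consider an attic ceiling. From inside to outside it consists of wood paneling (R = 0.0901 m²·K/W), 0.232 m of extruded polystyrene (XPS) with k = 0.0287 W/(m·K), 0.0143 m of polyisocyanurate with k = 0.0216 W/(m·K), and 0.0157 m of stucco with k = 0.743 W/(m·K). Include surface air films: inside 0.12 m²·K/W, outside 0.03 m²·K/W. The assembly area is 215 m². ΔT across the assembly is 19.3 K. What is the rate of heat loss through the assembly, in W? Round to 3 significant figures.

461 W

0.232/0.0287 = 8.084
0.0143/0.0216 = 0.662
0.0157/0.743 = 0.02113
R_total = 0.12 + 0.0901 + 8.084 + 0.662 + 0.02113 + 0.03 = 9.007 m²·K/W
Q = A·ΔT/R = 215 × 19.3 / 9.007 = 460.7 W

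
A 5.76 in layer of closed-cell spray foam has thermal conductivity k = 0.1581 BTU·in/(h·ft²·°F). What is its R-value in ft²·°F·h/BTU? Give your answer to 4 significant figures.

R = L/k = 5.76/0.1581 = 36.433 ft²·°F·h/BTU

36.43 ft²·°F·h/BTU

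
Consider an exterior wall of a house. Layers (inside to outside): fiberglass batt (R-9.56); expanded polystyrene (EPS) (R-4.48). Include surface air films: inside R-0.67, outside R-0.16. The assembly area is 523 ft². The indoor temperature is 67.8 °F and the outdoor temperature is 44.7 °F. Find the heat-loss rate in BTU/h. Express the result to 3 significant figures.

R_total = 0.67 + 9.56 + 4.48 + 0.16 = 14.87 ft²·°F·h/BTU
Q = A·ΔT/R = 523 × (67.8 − 44.7) / 14.87 = 812.5 BTU/h

812 BTU/h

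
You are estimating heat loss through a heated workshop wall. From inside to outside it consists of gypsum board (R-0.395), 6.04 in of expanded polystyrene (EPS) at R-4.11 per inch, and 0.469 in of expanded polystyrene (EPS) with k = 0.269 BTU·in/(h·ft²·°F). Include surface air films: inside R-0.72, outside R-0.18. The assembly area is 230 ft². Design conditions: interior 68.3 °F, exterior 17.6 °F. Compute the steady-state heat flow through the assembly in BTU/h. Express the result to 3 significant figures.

6.04 × 4.11 = 24.82
0.469/0.269 = 1.743
R_total = 0.72 + 0.395 + 24.82 + 1.743 + 0.18 = 27.86 ft²·°F·h/BTU
Q = A·ΔT/R = 230 × (68.3 − 17.6) / 27.86 = 418.5 BTU/h

419 BTU/h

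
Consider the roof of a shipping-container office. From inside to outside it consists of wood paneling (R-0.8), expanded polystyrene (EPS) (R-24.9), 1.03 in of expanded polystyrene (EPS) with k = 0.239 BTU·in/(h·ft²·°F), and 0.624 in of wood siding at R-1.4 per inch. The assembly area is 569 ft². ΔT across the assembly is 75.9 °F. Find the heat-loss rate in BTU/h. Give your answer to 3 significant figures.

1.03/0.239 = 4.31
0.624 × 1.4 = 0.8736
R_total = 0.8 + 24.9 + 4.31 + 0.8736 = 30.88 ft²·°F·h/BTU
Q = A·ΔT/R = 569 × 75.9 / 30.88 = 1398 BTU/h

1400 BTU/h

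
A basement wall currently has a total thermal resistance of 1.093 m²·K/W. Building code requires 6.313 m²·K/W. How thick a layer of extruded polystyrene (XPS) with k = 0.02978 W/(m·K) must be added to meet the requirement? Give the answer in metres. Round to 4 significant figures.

ΔR = 6.313 − 1.093 = 5.22 m²·K/W
L = ΔR × k = 5.22 × 0.02978 = 0.15545 m

0.1555 m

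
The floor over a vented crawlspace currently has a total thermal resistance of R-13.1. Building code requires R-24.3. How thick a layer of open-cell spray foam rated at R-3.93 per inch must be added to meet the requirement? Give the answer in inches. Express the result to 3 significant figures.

2.85 in

ΔR = 24.3 − 13.1 = 11.2 ft²·°F·h/BTU
L = ΔR / (R/in) = 11.2/3.93 = 2.85 in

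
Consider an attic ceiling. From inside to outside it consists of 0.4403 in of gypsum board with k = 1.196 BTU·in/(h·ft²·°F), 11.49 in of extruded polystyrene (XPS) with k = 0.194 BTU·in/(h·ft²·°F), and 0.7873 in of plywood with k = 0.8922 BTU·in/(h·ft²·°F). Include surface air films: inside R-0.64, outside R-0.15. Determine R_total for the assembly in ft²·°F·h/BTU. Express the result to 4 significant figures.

61.27 ft²·°F·h/BTU

0.4403/1.196 = 0.36814
11.49/0.194 = 59.227
0.7873/0.8922 = 0.88243
R_total = 0.64 + 0.36814 + 59.227 + 0.88243 + 0.15 = 61.267 ft²·°F·h/BTU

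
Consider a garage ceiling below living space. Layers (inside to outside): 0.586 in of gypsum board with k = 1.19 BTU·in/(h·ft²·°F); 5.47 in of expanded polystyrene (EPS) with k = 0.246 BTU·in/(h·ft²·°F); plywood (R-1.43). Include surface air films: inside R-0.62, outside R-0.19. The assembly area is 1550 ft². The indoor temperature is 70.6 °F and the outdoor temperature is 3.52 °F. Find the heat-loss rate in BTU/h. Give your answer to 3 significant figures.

0.586/1.19 = 0.4924
5.47/0.246 = 22.24
R_total = 0.62 + 0.4924 + 22.24 + 1.43 + 0.19 = 24.97 ft²·°F·h/BTU
Q = A·ΔT/R = 1550 × (70.6 − 3.52) / 24.97 = 4164 BTU/h

4160 BTU/h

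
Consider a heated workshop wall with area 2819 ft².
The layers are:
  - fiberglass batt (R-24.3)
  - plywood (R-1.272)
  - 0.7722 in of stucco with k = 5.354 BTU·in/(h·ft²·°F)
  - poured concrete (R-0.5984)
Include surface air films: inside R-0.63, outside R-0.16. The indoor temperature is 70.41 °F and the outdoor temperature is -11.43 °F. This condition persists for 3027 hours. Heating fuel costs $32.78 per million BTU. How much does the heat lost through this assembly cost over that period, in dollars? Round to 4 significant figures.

844.6 dollars

0.7722/5.354 = 0.14423
R_total = 0.63 + 24.3 + 1.272 + 0.14423 + 0.5984 + 0.16 = 27.105 ft²·°F·h/BTU
Q = 2819 × (70.41 − (-11.43)) / 27.105 = 8511.7 BTU/h
E = 8511.7 × 3027 = 25765000 BTU
Cost = 25765000/10⁶ × 32.78 = $844.58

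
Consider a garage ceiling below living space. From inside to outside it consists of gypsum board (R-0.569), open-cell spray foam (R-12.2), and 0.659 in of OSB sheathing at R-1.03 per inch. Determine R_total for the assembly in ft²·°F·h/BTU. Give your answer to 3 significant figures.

0.659 × 1.03 = 0.6788
R_total = 0.569 + 12.2 + 0.6788 = 13.45 ft²·°F·h/BTU

13.4 ft²·°F·h/BTU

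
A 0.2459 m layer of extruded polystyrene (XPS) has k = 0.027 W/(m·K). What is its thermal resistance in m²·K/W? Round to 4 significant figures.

R = L/k = 0.2459/0.027 = 9.1074 m²·K/W

9.107 m²·K/W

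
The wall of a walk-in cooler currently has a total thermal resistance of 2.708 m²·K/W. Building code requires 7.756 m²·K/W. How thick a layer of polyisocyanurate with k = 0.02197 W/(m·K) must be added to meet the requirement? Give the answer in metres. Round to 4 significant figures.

0.1109 m

ΔR = 7.756 − 2.708 = 5.048 m²·K/W
L = ΔR × k = 5.048 × 0.02197 = 0.1109 m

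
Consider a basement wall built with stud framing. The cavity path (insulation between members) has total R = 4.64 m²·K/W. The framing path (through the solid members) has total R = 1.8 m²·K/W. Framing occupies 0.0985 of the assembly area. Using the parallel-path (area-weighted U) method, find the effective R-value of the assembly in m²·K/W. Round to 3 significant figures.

4.02 m²·K/W

U_eff = 0.9015/4.64 + 0.0985/1.8 = 0.1943 + 0.05472 = 0.249
R_eff = 1/U_eff = 4.016 m²·K/W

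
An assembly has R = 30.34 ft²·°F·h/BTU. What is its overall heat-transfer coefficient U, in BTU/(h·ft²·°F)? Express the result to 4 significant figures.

0.03296 BTU/(h·ft²·°F)

U = 1/R = 1/30.34 = 0.03296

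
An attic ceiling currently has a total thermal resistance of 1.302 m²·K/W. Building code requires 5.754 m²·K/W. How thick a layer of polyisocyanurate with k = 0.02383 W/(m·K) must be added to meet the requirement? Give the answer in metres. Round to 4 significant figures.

0.1061 m

ΔR = 5.754 − 1.302 = 4.452 m²·K/W
L = ΔR × k = 4.452 × 0.02383 = 0.10609 m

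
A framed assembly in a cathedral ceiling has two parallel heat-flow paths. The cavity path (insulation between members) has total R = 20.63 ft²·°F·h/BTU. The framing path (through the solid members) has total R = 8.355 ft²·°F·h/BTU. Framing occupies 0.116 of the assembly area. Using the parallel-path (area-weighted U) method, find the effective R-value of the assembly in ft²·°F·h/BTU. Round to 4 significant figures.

U_eff = 0.884/20.63 + 0.116/8.355 = 0.04285 + 0.013884 = 0.056734
R_eff = 1/U_eff = 17.626 ft²·°F·h/BTU

17.63 ft²·°F·h/BTU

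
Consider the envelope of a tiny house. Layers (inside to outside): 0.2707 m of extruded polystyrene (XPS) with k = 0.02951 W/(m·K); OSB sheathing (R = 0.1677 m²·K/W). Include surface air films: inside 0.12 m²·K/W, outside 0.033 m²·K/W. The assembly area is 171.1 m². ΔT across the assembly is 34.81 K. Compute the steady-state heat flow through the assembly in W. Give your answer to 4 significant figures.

0.2707/0.02951 = 9.1732
R_total = 0.12 + 9.1732 + 0.1677 + 0.033 = 9.4939 m²·K/W
Q = A·ΔT/R = 171.1 × 34.81 / 9.4939 = 627.35 W

627.4 W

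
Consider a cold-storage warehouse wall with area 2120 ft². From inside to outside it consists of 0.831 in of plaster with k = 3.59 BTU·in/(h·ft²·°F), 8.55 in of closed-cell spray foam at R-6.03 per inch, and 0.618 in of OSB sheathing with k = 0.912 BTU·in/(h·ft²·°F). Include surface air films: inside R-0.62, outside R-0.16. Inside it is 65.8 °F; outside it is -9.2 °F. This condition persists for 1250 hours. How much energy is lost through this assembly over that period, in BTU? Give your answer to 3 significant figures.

0.831/3.59 = 0.2315
8.55 × 6.03 = 51.56
0.618/0.912 = 0.6776
R_total = 0.62 + 0.2315 + 51.56 + 0.6776 + 0.16 = 53.25 ft²·°F·h/BTU
Q = 2120 × (65.8 − (-9.2)) / 53.25 = 2986 BTU/h
E = 2986 × 1250 = 3733000 BTU

3730000 BTU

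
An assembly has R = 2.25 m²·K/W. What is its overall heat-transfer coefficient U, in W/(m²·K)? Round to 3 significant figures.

0.444 W/(m²·K)

U = 1/R = 1/2.25 = 0.4444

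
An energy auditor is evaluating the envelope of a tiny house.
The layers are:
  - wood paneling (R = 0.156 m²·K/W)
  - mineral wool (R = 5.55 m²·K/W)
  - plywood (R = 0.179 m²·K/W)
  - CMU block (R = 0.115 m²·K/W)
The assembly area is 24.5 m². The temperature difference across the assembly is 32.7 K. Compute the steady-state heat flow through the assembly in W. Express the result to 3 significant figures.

R_total = 0.156 + 5.55 + 0.179 + 0.115 = 6 m²·K/W
Q = A·ΔT/R = 24.5 × 32.7 / 6 = 133.5 W

134 W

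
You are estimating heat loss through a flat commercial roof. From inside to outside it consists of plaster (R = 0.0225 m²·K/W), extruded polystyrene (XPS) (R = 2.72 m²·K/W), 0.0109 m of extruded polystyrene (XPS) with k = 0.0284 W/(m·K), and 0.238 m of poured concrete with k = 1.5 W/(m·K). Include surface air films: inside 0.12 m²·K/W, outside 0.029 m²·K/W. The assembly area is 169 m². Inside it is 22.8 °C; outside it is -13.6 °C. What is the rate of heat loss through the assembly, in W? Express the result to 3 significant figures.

0.0109/0.0284 = 0.3838
0.238/1.5 = 0.1587
R_total = 0.12 + 0.0225 + 2.72 + 0.3838 + 0.1587 + 0.029 = 3.434 m²·K/W
Q = A·ΔT/R = 169 × (22.8 − (-13.6)) / 3.434 = 1791 W

1790 W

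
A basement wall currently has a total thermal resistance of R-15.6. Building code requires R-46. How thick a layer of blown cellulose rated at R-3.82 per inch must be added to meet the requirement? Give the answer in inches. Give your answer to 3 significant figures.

7.96 in

ΔR = 46 − 15.6 = 30.4 ft²·°F·h/BTU
L = ΔR / (R/in) = 30.4/3.82 = 7.958 in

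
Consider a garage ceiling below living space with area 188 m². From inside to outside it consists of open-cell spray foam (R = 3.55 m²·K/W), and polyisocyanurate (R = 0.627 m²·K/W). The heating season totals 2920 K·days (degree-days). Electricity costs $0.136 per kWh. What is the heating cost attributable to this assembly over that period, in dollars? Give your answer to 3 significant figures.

R_total = 3.55 + 0.627 = 4.177 m²·K/W
E = A × HDD × 24 / R / 1000 = 188 × 2920 × 24 / 4.177 / 1000 = 3154 kWh
Cost = 3154 × 0.136 = $429

429 dollars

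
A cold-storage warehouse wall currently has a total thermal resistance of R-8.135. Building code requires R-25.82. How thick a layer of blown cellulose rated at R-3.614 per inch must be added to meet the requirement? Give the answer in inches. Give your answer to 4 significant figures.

ΔR = 25.82 − 8.135 = 17.685 ft²·°F·h/BTU
L = ΔR / (R/in) = 17.685/3.614 = 4.8935 in

4.893 in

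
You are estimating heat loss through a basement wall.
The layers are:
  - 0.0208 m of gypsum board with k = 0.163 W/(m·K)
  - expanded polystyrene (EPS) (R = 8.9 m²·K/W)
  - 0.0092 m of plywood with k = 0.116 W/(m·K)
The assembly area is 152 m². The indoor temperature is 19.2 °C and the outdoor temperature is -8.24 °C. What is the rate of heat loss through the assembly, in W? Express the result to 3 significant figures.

0.0208/0.163 = 0.1276
0.0092/0.116 = 0.07931
R_total = 0.1276 + 8.9 + 0.07931 = 9.107 m²·K/W
Q = A·ΔT/R = 152 × (19.2 − (-8.24)) / 9.107 = 458 W

458 W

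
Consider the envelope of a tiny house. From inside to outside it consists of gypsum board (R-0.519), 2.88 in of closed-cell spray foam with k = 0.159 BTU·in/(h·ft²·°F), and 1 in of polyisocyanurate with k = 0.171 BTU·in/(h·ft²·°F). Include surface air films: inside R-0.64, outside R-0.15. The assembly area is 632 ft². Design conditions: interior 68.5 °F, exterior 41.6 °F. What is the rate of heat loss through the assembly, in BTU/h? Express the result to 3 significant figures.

673 BTU/h

2.88/0.159 = 18.11
1/0.171 = 5.848
R_total = 0.64 + 0.519 + 18.11 + 5.848 + 0.15 = 25.27 ft²·°F·h/BTU
Q = A·ΔT/R = 632 × (68.5 − 41.6) / 25.27 = 672.8 BTU/h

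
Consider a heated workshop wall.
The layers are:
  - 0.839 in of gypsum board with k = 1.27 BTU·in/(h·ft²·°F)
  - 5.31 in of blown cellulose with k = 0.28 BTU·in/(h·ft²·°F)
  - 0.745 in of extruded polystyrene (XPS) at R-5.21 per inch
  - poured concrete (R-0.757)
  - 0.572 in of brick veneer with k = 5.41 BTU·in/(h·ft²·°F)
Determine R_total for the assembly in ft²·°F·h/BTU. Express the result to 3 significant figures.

24.4 ft²·°F·h/BTU

0.839/1.27 = 0.6606
5.31/0.28 = 18.96
0.745 × 5.21 = 3.881
0.572/5.41 = 0.1057
R_total = 0.6606 + 18.96 + 3.881 + 0.757 + 0.1057 = 24.37 ft²·°F·h/BTU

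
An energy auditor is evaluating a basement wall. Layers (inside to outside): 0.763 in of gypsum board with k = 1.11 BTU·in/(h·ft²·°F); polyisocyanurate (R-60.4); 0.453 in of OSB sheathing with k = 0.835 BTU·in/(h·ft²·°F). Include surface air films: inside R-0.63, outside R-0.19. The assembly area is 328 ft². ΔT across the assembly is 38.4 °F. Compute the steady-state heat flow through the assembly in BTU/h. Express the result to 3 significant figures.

202 BTU/h

0.763/1.11 = 0.6874
0.453/0.835 = 0.5425
R_total = 0.63 + 0.6874 + 60.4 + 0.5425 + 0.19 = 62.45 ft²·°F·h/BTU
Q = A·ΔT/R = 328 × 38.4 / 62.45 = 201.7 BTU/h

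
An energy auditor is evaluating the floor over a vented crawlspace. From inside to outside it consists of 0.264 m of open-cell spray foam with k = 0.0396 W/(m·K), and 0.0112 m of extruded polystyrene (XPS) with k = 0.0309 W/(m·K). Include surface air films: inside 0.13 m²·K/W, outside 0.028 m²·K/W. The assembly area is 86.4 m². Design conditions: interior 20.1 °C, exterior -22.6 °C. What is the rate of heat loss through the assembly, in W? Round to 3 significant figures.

513 W

0.264/0.0396 = 6.667
0.0112/0.0309 = 0.3625
R_total = 0.13 + 6.667 + 0.3625 + 0.028 = 7.187 m²·K/W
Q = A·ΔT/R = 86.4 × (20.1 − (-22.6)) / 7.187 = 513.3 W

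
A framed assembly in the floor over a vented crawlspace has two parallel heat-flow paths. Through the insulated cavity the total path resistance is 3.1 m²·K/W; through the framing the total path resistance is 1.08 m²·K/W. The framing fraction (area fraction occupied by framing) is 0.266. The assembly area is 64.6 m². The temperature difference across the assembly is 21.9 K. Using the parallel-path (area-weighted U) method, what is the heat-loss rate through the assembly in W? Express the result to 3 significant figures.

U_eff = 0.734/3.1 + 0.266/1.08 = 0.2368 + 0.2463 = 0.4831
R_eff = 1/U_eff = 2.07 m²·K/W
Q = 64.6 × 21.9 / 2.07 = 683.4 W

683 W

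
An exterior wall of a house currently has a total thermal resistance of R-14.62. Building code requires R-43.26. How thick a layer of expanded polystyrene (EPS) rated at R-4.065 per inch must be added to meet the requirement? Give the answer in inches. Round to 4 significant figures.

7.046 in

ΔR = 43.26 − 14.62 = 28.64 ft²·°F·h/BTU
L = ΔR / (R/in) = 28.64/4.065 = 7.0455 in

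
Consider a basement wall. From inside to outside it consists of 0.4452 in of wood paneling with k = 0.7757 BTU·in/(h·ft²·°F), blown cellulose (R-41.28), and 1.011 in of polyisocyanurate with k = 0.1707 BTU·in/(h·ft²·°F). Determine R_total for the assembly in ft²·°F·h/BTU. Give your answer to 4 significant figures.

0.4452/0.7757 = 0.57393
1.011/0.1707 = 5.9227
R_total = 0.57393 + 41.28 + 5.9227 = 47.777 ft²·°F·h/BTU

47.78 ft²·°F·h/BTU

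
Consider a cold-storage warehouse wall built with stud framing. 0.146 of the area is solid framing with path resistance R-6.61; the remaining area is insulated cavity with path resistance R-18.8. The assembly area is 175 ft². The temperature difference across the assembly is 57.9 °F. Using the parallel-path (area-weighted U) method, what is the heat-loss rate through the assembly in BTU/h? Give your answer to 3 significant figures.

684 BTU/h

U_eff = 0.854/18.8 + 0.146/6.61 = 0.04543 + 0.02209 = 0.06751
R_eff = 1/U_eff = 14.81 ft²·°F·h/BTU
Q = 175 × 57.9 / 14.81 = 684.1 BTU/h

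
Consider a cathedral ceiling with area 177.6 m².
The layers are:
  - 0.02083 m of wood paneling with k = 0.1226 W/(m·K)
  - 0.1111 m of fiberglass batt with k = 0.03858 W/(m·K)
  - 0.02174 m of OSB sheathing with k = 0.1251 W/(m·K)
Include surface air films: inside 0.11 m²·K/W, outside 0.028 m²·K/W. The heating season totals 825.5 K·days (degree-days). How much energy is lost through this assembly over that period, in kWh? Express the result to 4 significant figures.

0.02083/0.1226 = 0.1699
0.1111/0.03858 = 2.8797
0.02174/0.1251 = 0.17378
R_total = 0.11 + 0.1699 + 2.8797 + 0.17378 + 0.028 = 3.3614 m²·K/W
E = A × HDD × 24 / R / 1000 = 177.6 × 825.5 × 24 / 3.3614 / 1000 = 1046.8 kWh

1047 kWh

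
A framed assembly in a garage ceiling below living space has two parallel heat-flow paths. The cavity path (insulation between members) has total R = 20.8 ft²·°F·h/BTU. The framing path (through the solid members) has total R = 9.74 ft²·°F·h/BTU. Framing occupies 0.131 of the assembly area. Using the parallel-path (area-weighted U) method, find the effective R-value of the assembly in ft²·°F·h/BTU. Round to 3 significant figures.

18.1 ft²·°F·h/BTU

U_eff = 0.869/20.8 + 0.131/9.74 = 0.04178 + 0.01345 = 0.05523
R_eff = 1/U_eff = 18.11 ft²·°F·h/BTU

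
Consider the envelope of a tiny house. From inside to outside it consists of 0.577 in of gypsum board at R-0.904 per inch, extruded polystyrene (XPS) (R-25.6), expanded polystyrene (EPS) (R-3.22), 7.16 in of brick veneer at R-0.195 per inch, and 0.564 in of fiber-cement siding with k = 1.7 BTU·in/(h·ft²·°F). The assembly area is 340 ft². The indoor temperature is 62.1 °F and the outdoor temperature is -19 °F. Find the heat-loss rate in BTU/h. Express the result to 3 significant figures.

887 BTU/h

0.577 × 0.904 = 0.5216
7.16 × 0.195 = 1.396
0.564/1.7 = 0.3318
R_total = 0.5216 + 25.6 + 3.22 + 1.396 + 0.3318 = 31.07 ft²·°F·h/BTU
Q = A·ΔT/R = 340 × (62.1 − (-19)) / 31.07 = 887.5 BTU/h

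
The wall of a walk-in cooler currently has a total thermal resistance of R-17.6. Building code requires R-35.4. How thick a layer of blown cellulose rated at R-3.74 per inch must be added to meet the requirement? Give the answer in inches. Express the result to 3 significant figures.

4.76 in

ΔR = 35.4 − 17.6 = 17.8 ft²·°F·h/BTU
L = ΔR / (R/in) = 17.8/3.74 = 4.759 in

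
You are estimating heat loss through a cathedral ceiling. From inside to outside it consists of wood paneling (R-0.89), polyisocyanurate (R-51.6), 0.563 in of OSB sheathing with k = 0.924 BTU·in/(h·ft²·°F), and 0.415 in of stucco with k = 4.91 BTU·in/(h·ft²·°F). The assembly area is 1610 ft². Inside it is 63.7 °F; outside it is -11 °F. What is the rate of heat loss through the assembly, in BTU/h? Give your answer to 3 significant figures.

2260 BTU/h

0.563/0.924 = 0.6093
0.415/4.91 = 0.08452
R_total = 0.89 + 51.6 + 0.6093 + 0.08452 = 53.18 ft²·°F·h/BTU
Q = A·ΔT/R = 1610 × (63.7 − (-11)) / 53.18 = 2261 BTU/h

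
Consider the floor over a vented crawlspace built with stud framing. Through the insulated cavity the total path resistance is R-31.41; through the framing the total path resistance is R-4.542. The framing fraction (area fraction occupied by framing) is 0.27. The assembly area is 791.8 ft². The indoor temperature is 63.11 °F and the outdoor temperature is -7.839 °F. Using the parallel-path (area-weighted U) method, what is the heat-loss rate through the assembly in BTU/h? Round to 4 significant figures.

4645 BTU/h

U_eff = 0.73/31.41 + 0.27/4.542 = 0.023241 + 0.059445 = 0.082686
R_eff = 1/U_eff = 12.094 ft²·°F·h/BTU
Q = 791.8 × (63.11 − (-7.839)) / 12.094 = 4645.1 BTU/h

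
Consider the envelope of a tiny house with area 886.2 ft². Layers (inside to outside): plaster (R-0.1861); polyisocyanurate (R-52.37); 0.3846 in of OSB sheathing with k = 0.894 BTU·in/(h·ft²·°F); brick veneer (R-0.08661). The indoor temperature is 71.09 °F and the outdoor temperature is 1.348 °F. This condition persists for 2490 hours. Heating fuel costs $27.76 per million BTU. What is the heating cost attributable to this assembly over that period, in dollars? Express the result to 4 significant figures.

80.50 dollars

0.3846/0.894 = 0.4302
R_total = 0.1861 + 52.37 + 0.4302 + 0.08661 = 53.073 ft²·°F·h/BTU
Q = 886.2 × (71.09 − 1.348) / 53.073 = 1164.5 BTU/h
E = 1164.5 × 2490 = 2899700 BTU
Cost = 2899700/10⁶ × 27.76 = $80.496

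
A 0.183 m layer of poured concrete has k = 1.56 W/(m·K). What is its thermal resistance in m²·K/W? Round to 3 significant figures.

0.117 m²·K/W

R = L/k = 0.183/1.56 = 0.1173 m²·K/W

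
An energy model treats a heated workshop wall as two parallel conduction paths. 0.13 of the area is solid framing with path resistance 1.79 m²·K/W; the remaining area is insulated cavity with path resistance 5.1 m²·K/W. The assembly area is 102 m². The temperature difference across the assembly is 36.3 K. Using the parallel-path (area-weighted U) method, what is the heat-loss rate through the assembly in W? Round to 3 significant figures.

901 W

U_eff = 0.87/5.1 + 0.13/1.79 = 0.1706 + 0.07263 = 0.2432
R_eff = 1/U_eff = 4.112 m²·K/W
Q = 102 × 36.3 / 4.112 = 900.5 W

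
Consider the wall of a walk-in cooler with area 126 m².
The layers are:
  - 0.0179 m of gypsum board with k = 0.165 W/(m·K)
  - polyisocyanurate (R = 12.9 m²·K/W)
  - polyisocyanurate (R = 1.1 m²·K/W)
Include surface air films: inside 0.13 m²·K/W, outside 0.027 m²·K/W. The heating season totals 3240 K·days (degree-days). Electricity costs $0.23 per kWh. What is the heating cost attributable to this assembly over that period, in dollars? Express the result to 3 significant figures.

158 dollars

0.0179/0.165 = 0.1085
R_total = 0.13 + 0.1085 + 12.9 + 1.1 + 0.027 = 14.27 m²·K/W
E = A × HDD × 24 / R / 1000 = 126 × 3240 × 24 / 14.27 / 1000 = 686.8 kWh
Cost = 686.8 × 0.23 = $158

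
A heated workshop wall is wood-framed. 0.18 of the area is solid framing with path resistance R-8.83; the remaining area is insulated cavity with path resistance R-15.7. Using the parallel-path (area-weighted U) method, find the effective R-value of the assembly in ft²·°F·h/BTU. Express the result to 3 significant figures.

U_eff = 0.82/15.7 + 0.18/8.83 = 0.05223 + 0.02039 = 0.07261
R_eff = 1/U_eff = 13.77 ft²·°F·h/BTU

13.8 ft²·°F·h/BTU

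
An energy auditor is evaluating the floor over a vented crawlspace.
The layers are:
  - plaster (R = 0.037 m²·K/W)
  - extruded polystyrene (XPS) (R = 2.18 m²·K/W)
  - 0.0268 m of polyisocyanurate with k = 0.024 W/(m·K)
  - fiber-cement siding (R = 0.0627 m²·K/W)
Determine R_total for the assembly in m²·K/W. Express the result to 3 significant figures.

0.0268/0.024 = 1.117
R_total = 0.037 + 2.18 + 1.117 + 0.0627 = 3.396 m²·K/W

3.40 m²·K/W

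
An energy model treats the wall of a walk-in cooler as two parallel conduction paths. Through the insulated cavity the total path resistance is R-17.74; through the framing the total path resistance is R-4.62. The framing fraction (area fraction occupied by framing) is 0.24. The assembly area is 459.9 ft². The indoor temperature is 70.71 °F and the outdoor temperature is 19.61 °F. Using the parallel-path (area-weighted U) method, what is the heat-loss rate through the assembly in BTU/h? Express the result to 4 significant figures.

2228 BTU/h

U_eff = 0.76/17.74 + 0.24/4.62 = 0.042841 + 0.051948 = 0.094789
R_eff = 1/U_eff = 10.55 ft²·°F·h/BTU
Q = 459.9 × (70.71 − 19.61) / 10.55 = 2227.6 BTU/h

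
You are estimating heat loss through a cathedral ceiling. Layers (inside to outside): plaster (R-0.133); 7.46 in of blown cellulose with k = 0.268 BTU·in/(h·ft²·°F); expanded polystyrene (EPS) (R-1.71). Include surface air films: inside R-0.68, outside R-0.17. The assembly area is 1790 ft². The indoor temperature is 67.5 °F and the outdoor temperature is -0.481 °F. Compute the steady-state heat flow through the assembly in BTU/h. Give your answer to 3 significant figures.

3990 BTU/h

7.46/0.268 = 27.84
R_total = 0.68 + 0.133 + 27.84 + 1.71 + 0.17 = 30.53 ft²·°F·h/BTU
Q = A·ΔT/R = 1790 × (67.5 − (-0.481)) / 30.53 = 3986 BTU/h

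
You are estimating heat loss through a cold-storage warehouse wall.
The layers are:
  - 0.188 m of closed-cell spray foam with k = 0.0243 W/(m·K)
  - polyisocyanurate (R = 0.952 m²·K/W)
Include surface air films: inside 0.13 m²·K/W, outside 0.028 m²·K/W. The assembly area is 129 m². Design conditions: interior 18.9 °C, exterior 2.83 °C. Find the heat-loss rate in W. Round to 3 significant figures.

0.188/0.0243 = 7.737
R_total = 0.13 + 7.737 + 0.952 + 0.028 = 8.847 m²·K/W
Q = A·ΔT/R = 129 × (18.9 − 2.83) / 8.847 = 234.3 W

234 W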